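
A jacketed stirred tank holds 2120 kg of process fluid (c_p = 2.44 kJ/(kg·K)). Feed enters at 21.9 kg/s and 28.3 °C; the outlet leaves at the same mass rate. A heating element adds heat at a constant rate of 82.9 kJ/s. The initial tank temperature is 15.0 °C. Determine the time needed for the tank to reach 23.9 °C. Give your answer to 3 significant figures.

M c_p dT/dt = ṁ c_p (T_in − T) + Q̇.
τ = M/ṁ = 96.804 s; T_ss = T_in + Q̇/(ṁ c_p) = 29.851 °C.
T(t) = T_ss + (T₀ − T_ss) e^(−t/τ). Set T = 23.9:
e^(−t/τ) = (23.9 − 29.851)/(15.0 − 29.851) = 0.40073
t = −96.804 · ln(0.40073) = 88.524 s.

88.5 s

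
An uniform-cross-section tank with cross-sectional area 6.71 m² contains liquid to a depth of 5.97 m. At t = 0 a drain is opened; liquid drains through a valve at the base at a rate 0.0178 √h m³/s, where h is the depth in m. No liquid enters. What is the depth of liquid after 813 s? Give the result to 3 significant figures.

1.86 m

With no inflow, A dh/dt = −0.0178 √h.
∫ h^(−1/2) dh = −(0.0178/A) ∫ dt, giving 2√h = 2√h₀ − (0.0178/A) t.
√h = √5.97 − 0.0178·813/(2·6.71) = 2.4434 − 1.0783 = 1.3650.
h = 1.3650² = 1.8633 m.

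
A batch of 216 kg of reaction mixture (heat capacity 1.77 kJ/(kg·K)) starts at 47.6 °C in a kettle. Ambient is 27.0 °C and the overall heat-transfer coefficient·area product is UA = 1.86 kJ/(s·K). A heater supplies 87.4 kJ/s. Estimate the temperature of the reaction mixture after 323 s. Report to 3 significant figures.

Energy balance: M c_p dT/dt = −UA(T − T_amb) + Q̇.
dT/dt = (T_ss − T)/τ with T_ss = T_amb + Q̇/UA = 27.0 + 87.4/1.86 = 73.989 °C, τ = M c_p/UA = 216·1.77/1.86 = 205.55 s.
Integrating: T(t) = T_ss + (T₀ − T_ss) e^(−t/τ).
T(323) = 73.989 + (-26.389)·0.20775 = 68.507 °C.

68.5 °C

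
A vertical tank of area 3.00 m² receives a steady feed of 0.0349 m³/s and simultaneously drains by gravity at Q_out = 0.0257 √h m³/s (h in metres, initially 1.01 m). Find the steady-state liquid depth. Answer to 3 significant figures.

1.84 m

Mass balance (ρ constant): A dh/dt = Q_in − 0.0257 √h. At steady state dh/dt = 0:
Q_in = 0.0257 √h_ss ⇒ √h_ss = 0.0349/0.0257 = 1.3580.
h_ss = 1.3580² = 1.8441 m. (Since h₀ = 1.01 m < h_ss, the level will rise toward this value.)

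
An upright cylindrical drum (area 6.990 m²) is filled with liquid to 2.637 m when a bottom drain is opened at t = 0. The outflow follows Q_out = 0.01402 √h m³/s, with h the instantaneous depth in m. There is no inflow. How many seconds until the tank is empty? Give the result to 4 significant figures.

1619 s

A dh/dt = −Q_out = −0.01402 √h.
Separate and integrate: 2(√h − √h₀) = −(0.01402/A) t.
Set h = 0: 2√h₀ = (0.01402/A) t_empty ⇒ t_empty = 2A√h₀/0.01402.
t_empty = 2·6.990·√2.637/0.01402 = 13.9800·1.62388/0.01402 = 1619.25 s.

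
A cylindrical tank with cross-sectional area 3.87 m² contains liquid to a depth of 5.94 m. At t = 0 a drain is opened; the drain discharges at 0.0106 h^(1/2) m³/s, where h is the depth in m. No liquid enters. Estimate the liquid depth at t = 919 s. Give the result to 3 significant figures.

Volume balance on the tank: A dh/dt = −0.0106 √h.
∫ h^(−1/2) dh = −(0.0106/A) ∫ dt, giving 2√h = 2√h₀ − (0.0106/A) t.
√h = √5.94 − 0.0106·919/(2·3.87) = 2.4372 − 1.2586 = 1.1786.
h = 1.1786² = 1.3892 m.

1.39 m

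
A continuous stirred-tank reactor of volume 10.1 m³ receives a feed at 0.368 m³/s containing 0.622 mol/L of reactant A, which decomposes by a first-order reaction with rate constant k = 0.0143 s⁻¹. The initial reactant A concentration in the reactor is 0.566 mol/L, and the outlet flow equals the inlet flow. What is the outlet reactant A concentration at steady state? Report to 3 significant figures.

0.447 mol/L

Accumulation = in − out − consumed: V dC/dt = Q C_in − Q C − k V C.
At steady state: 0 = Q C_in − (Q + kV) C_ss, so C_ss = Q C_in/(Q + kV).
C_ss = 0.368·0.622/(0.368 + 0.0143·10.1) = 0.22890/0.51243 = 0.44669 mol/L.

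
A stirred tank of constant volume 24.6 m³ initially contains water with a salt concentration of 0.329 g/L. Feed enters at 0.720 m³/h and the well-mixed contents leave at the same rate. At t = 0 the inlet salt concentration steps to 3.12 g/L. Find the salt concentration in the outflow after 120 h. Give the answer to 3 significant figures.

3.04 g/L

Accumulation = in − out for the solute gives V dC/dt = Q(C_in − C).
Rewrite as dC/dt + C/τ = C_in/τ, τ = V/Q = 34.167 h.
This is linear first-order; C(t) = C_in + (C₀ − C_in) e^(−t/τ).
C(120) = 3.12 + (0.329 − 3.12)·e^(−120/34.167) = 3.12 + (-2.7910)·0.029831 = 3.0367 g/L.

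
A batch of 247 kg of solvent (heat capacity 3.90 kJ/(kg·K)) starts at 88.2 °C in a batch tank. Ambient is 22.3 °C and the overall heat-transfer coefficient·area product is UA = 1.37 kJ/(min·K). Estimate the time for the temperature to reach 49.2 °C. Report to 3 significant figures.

630 min

M c_p dT/dt = −UA(T − T_amb).
τ = M c_p/UA = 703.14 min; T_ss = T_amb = 22.300 °C.
T(t) = T_ss + (T₀ − T_ss)e^(−t/τ); set T = 49.2:
t = −τ ln[(T − T_ss)/(T₀ − T_ss)] = −703.14 · ln(0.40819) = 630.02 min.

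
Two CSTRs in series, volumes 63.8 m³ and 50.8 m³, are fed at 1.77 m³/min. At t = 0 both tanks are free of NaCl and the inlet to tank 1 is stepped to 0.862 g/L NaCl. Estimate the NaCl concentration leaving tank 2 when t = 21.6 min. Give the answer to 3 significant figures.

0.126 g/L

Time constants: τᵢ = Vᵢ/Q for each well-mixed tank.
τ₁ = 63.8/1.77 = 36.045 min; τ₂ = 50.8/1.77 = 28.701 min.
Tank 1: C₁ = C_in(1 − e^(−t/τ₁)). Tank 2 (τ₁ ≠ τ₂): C₂ = C_in[1 − (τ₁ e^(−t/τ₁) − τ₂ e^(−t/τ₂))/(τ₁ − τ₂)].
At t = 21.6: e^(−t/τ₁) = 0.54922, e^(−t/τ₂) = 0.47114.
C₂ = 0.862·[1 − (36.045·0.54922 − 28.701·0.47114)/(7.3446)] = 0.862·0.14565 = 0.12555 g/L.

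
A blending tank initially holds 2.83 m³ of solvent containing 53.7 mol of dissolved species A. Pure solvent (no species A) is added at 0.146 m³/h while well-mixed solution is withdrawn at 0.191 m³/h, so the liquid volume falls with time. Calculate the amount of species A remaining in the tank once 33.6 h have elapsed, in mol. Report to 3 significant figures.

2.10 mol

Total volume: dV/dt = Q_in − Q_out = -0.045000 m³/h, so V(t) = 2.83 − 0.045000 t and V(33.6) = 1.3180 m³.
Species balance (pure solvent in): dm/dt = −Q_out · m/V(t).
dm/m = −Q_out dt/(V₀ − 0.045000 t); integrating gives ln(m/m₀) = −(Q_out/(Q_in−Q_out)) ln(V/V₀).
m = m₀ (V₀/V)^(Q_out/(Q_in−Q_out)) = 53.7 × (2.83/1.3180)^(-4.2444) = 2.0959 mol.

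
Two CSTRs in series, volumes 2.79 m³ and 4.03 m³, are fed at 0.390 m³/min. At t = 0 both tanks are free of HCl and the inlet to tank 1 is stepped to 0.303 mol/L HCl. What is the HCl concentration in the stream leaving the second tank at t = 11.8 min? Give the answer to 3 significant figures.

0.120 mol/L

Time constants: τᵢ = Vᵢ/Q for each well-mixed tank.
τ₁ = 2.79/0.390 = 7.1538 min; τ₂ = 4.03/0.390 = 10.333 min.
Solving the cascade with C₁(0)=C₂(0)=0 gives C₂(t) = C_in[1 − (τ₁ e^(−t/τ₁) − τ₂ e^(−t/τ₂))/(τ₁ − τ₂)].
At t = 11.8: e^(−t/τ₁) = 0.19215, e^(−t/τ₂) = 0.31920.
C₂ = 0.303·[1 − (7.1538·0.19215 − 10.333·0.31920)/(-3.1795)] = 0.303·0.39494 = 0.11967 mol/L.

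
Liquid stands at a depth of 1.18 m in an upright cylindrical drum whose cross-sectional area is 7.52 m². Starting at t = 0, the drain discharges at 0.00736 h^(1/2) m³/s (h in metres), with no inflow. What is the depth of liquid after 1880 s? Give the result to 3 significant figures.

A dh/dt = −Q_out = −0.00736 √h.
This is separable: 2 d(√h)/dt = −0.00736/A, so √h = √h₀ − (0.00736/(2A)) t.
√h = √1.18 − 0.00736·1880/(2·7.52) = 1.0863 − 0.92000 = 0.16628.
h = 0.16628² = 0.027648 m.

0.0276 m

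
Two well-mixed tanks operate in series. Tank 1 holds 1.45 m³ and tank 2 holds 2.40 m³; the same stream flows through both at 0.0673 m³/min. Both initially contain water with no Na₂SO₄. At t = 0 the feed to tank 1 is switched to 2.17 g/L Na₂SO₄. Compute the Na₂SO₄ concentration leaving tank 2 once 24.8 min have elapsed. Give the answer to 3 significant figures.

0.483 g/L

Species balance on tank i: dCᵢ/dt = (Cᵢ₋₁ − Cᵢ)/τᵢ with τᵢ = Vᵢ/Q.
τ₁ = 1.45/0.0673 = 21.545 min; τ₂ = 2.40/0.0673 = 35.661 min.
Tank 1: C₁ = C_in(1 − e^(−t/τ₁)). Tank 2 (τ₁ ≠ τ₂): C₂ = C_in[1 − (τ₁ e^(−t/τ₁) − τ₂ e^(−t/τ₂))/(τ₁ − τ₂)].
At t = 24.8: e^(−t/τ₁) = 0.31630, e^(−t/τ₂) = 0.49886.
C₂ = 2.17·[1 − (21.545·0.31630 − 35.661·0.49886)/(-14.116)] = 2.17·0.22250 = 0.48283 g/L.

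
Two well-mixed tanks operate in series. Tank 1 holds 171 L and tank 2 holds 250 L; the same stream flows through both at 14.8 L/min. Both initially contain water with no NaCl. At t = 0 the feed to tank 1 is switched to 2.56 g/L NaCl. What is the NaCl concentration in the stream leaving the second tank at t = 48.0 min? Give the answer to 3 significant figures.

Time constants: τᵢ = Vᵢ/Q for each well-mixed tank.
τ₁ = 171/14.8 = 11.554 min; τ₂ = 250/14.8 = 16.892 min.
Solving the cascade with C₁(0)=C₂(0)=0 gives C₂(t) = C_in[1 − (τ₁ e^(−t/τ₁) − τ₂ e^(−t/τ₂))/(τ₁ − τ₂)].
At t = 48.0: e^(−t/τ₁) = 0.015695, e^(−t/τ₂) = 0.058332.
C₂ = 2.56·[1 − (11.554·0.015695 − 16.892·0.058332)/(-5.3378)] = 2.56·0.84938 = 2.1744 g/L.

2.17 g/L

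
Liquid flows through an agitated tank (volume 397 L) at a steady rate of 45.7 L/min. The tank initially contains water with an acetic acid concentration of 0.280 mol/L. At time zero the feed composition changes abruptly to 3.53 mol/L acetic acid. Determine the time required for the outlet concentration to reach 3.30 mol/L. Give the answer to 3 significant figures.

23.0 min

Species balance: V dC/dt = Q(C_in − C) ⇒ τ = V/Q = 8.6871 min.
C(t) = C_in + (C₀ − C_in) e^(−t/τ). Set C = 3.30 and solve for t:
e^(−t/τ) = (C − C_in)/(C₀ − C_in) = (3.30 − 3.53)/(0.280 − 3.53) = 0.070769
t = −τ ln(…) = 8.6871 × 2.6483 = 23.006 min.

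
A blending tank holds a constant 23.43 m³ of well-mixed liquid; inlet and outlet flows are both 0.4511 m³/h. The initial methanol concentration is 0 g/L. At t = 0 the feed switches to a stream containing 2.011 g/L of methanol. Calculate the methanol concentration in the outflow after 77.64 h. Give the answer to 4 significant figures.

Mass balance on the solute (V constant): V dC/dt = Q(C_in − C).
So dC/dt = (C_in − C)/τ with τ = V/Q = 23.43/0.4511 = 51.9397 h.
Solution: C(t) = C_in + (C₀ − C_in) e^(−t/τ).
C(77.64) = 2.011 + (0 − 2.011)·e^(−77.64/51.9397) = 2.011 + (-2.01100)·0.224291 = 1.55995 g/L.

1.560 g/L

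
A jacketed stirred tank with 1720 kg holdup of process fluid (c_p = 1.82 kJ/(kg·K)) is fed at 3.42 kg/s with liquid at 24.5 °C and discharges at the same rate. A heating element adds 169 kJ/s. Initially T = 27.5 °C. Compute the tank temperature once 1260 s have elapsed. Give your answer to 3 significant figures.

First-law balance (no shaft work): M c_p dT/dt = ṁ c_p (T_in − T) + 169.
τ = M/ṁ = 502.92 s; T_ss = T_in + Q̇/(ṁ c_p) = 24.5 + 169/(3.42·1.82) = 51.651 °C.
Solution: T(t) = T_ss + (T₀ − T_ss) e^(−t/τ).
T(1260) = 51.651 + (-24.151)·e^(−1260/502.92) = 51.651 + (-24.151)·0.081647 = 49.679 °C.

49.7 °C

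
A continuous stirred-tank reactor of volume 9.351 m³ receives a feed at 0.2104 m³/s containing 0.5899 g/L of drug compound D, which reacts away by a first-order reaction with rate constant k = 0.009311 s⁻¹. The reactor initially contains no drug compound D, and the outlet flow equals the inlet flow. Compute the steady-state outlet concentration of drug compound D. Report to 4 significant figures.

0.4172 g/L

V dC/dt = Q(C_in − C) − k V C.
At steady state: 0 = Q C_in − (Q + kV) C_ss, so C_ss = Q C_in/(Q + kV).
C_ss = 0.2104·0.5899/(0.2104 + 0.009311·9.351) = 0.124115/0.297467 = 0.417239 g/L.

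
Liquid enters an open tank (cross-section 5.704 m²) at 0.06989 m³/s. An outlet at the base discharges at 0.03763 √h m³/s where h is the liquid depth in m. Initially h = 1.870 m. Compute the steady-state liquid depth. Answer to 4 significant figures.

Level balance: A dh/dt = 0.06989 − 0.03763 √h. Setting dh/dt = 0:
Q_in = 0.03763 √h_ss ⇒ √h_ss = 0.06989/0.03763 = 1.85729.
h_ss = 1.85729² = 3.44954 m. (Since h₀ = 1.870 m < h_ss, the level will rise toward this value.)

3.450 m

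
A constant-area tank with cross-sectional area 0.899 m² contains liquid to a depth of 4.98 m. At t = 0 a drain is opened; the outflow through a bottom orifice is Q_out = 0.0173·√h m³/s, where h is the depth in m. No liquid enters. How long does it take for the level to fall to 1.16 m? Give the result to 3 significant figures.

Mass balance (ρ constant): A dh/dt = −0.0173 √h.
Separate and integrate: 2(√h − √h₀) = −(0.0173/A) t.
t = 2A(√h₀ − √h)/0.0173 = 2·0.899·(√4.98 − √1.16)/0.0173
  = 1.7980 × (2.2316 − 1.0770) / 0.0173 = 119.99 s.

120 s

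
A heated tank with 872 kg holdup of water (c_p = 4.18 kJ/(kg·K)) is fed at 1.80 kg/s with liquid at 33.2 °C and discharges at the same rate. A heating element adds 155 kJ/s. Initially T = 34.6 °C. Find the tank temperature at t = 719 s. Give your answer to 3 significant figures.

M c_p dT/dt = ṁ c_p (T_in − T) + Q̇.
τ = M/ṁ = 484.44 s; T_ss = T_in + Q̇/(ṁ c_p) = 33.2 + 155/(1.80·4.18) = 53.801 °C.
T approaches T_ss exponentially: T(t) = T_ss + (T₀ − T_ss) e^(−t/τ).
T(719) = 53.801 + (-19.201)·e^(−719/484.44) = 53.801 + (-19.201)·0.22669 = 49.448 °C.

49.4 °C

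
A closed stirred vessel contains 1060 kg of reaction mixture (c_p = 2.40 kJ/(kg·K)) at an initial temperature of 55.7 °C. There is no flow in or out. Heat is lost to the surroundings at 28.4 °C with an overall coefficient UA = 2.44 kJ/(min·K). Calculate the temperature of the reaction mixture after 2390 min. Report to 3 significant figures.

Energy balance: M c_p dT/dt = −UA(T − T_amb).
dT/dt = (T_ss − T)/τ with T_ss = T_amb = 28.400 °C, τ = M c_p/UA = 1060·2.40/2.44 = 1042.6 min.
Integrating: T(t) = T_ss + (T₀ − T_ss) e^(−t/τ).
T(2390) = 28.400 + (27.300)·0.10103 = 31.158 °C.

31.2 °C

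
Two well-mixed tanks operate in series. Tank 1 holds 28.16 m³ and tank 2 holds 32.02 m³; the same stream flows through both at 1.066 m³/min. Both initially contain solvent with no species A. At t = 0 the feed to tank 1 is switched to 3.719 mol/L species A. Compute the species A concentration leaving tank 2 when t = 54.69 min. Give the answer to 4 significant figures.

2.147 mol/L

Each tank obeys Vᵢ dCᵢ/dt = Q(Cᵢ₋₁ − Cᵢ), so τᵢ = Vᵢ/Q.
τ₁ = 28.16/1.066 = 26.4165 min; τ₂ = 32.02/1.066 = 30.0375 min.
Solving the cascade with C₁(0)=C₂(0)=0 gives C₂(t) = C_in[1 − (τ₁ e^(−t/τ₁) − τ₂ e^(−t/τ₂))/(τ₁ − τ₂)].
At t = 54.69: e^(−t/τ₁) = 0.126148, e^(−t/τ₂) = 0.161909.
C₂ = 3.719·[1 − (26.4165·0.126148 − 30.0375·0.161909)/(-3.62101)] = 3.719·0.577208 = 2.14664 mol/L.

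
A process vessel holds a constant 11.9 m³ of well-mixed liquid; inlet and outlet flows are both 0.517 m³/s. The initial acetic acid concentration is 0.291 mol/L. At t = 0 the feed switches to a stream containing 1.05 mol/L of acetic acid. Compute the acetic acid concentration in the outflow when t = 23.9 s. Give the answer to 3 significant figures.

Species balance on the tank: V dC/dt = Q(C_in − C).
Rewrite as dC/dt + C/τ = C_in/τ, τ = V/Q = 23.017 s.
Integrating: C(t) = C_in + (C₀ − C_in) e^(−t/τ).
C(23.9) = 1.05 + (0.291 − 1.05)·e^(−23.9/23.017) = 1.05 + (-0.75900)·0.35404 = 0.78128 mol/L.

0.781 mol/L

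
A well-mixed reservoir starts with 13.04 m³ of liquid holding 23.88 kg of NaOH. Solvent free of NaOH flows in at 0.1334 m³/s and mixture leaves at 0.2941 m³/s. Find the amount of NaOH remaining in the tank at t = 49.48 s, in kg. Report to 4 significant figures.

Total volume: dV/dt = Q_in − Q_out = -0.160700 m³/s, so V(t) = 13.04 − 0.160700 t and V(49.48) = 5.08856 m³.
No NaOH enters, so dm/dt = −Q_out · (m/V).
dm/m = −Q_out dt/(V₀ − 0.160700 t); integrating gives ln(m/m₀) = −(Q_out/(Q_in−Q_out)) ln(V/V₀).
m = m₀ (V₀/V)^(Q_out/(Q_in−Q_out)) = 23.88 × (13.04/5.08856)^(-1.83012) = 4.26675 kg.

4.267 kg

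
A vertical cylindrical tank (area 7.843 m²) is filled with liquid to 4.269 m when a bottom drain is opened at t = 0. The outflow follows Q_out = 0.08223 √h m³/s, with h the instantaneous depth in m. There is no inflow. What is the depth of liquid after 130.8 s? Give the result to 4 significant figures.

With no inflow, A dh/dt = −0.08223 √h.
Separate and integrate: 2(√h − √h₀) = −(0.08223/A) t.
√h = √4.269 − 0.08223·130.8/(2·7.843) = 2.06616 − 0.685687 = 1.38047.
h = 1.38047² = 1.90569 m.

1.906 m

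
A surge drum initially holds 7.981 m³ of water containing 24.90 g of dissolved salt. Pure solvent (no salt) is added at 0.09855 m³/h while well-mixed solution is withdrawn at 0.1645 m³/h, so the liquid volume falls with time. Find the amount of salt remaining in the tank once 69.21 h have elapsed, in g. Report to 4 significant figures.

3.000 g

Total volume: dV/dt = Q_in − Q_out = -0.0659500 m³/h, so V(t) = 7.981 − 0.0659500 t and V(69.21) = 3.41660 m³.
Species balance (pure solvent in): dm/dt = −Q_out · m/V(t).
Separate: dm/m = −Q_out dt/V(t) ⇒ ln(m/m₀) = −(Q_out/(Q_in−Q_out)) ln(V/V₀).
m = m₀ (V₀/V)^(Q_out/(Q_in−Q_out)) = 24.90 × (7.981/3.41660)^(-2.49431) = 3.00011 g.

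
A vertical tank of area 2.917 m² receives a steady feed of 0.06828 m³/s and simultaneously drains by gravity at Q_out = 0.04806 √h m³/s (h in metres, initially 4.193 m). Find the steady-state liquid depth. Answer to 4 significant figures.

2.018 m

Accumulation of liquid (constant cross-section A): A dh/dt = Q_in − 0.04806 √h. At steady state dh/dt = 0:
Q_in = 0.04806 √h_ss ⇒ √h_ss = 0.06828/0.04806 = 1.42072.
h_ss = 1.42072² = 2.01846 m. (Since h₀ = 4.193 m > h_ss, the level will fall toward this value.)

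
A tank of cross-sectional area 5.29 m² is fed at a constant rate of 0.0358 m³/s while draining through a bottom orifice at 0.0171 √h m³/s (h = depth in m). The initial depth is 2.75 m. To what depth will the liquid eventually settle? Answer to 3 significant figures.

Level balance: A dh/dt = 0.0358 − 0.0171 √h. Setting dh/dt = 0:
Q_in = 0.0171 √h_ss ⇒ √h_ss = 0.0358/0.0171 = 2.0936.
h_ss = 2.0936² = 4.3830 m. (Since h₀ = 2.75 m < h_ss, the level will rise toward this value.)

4.38 m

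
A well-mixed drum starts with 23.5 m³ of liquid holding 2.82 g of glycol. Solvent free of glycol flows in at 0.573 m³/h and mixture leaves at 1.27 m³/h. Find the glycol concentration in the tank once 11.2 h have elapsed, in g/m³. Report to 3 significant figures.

0.0861 g/m³

Total volume: dV/dt = Q_in − Q_out = -0.69700 m³/h, so V(t) = 23.5 − 0.69700 t and V(11.2) = 15.694 m³.
Solute balance: dm/dt = 0 − Q_out C = −Q_out m/V(t).
Separate: dm/m = −Q_out dt/V(t) ⇒ ln(m/m₀) = −(Q_out/(Q_in−Q_out)) ln(V/V₀).
m = m₀ (V₀/V)^(Q_out/(Q_in−Q_out)) = 2.82 × (23.5/15.694)^(-1.8221) = 1.3513 g.
C = m/V = 1.3513/15.694 = 0.086105 g/m³.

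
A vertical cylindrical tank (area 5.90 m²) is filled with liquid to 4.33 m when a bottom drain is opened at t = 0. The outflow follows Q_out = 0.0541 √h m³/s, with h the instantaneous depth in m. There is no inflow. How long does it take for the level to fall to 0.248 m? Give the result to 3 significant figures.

345 s

Mass balance (ρ constant): A dh/dt = −0.0541 √h.
This is separable: 2 d(√h)/dt = −0.0541/A, so √h = √h₀ − (0.0541/(2A)) t.
t = 2A(√h₀ − √h)/0.0541 = 2·5.90·(√4.33 − √0.248)/0.0541
  = 11.800 × (2.0809 − 0.49800) / 0.0541 = 345.25 s.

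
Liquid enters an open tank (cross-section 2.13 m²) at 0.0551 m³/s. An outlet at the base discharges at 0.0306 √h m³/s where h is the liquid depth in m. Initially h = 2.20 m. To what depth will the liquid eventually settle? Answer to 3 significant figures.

3.24 m

Volume balance on the tank: A dh/dt = Q_in − 0.0306 √h. At steady state dh/dt = 0:
Q_in = 0.0306 √h_ss ⇒ √h_ss = 0.0551/0.0306 = 1.8007.
h_ss = 1.8007² = 3.2424 m. (Since h₀ = 2.20 m < h_ss, the level will rise toward this value.)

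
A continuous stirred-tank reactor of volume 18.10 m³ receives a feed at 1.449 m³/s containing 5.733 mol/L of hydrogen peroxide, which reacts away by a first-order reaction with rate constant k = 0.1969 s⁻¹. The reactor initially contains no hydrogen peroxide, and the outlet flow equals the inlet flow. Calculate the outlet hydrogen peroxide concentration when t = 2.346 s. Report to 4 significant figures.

Accumulation = in − out − consumed: V dC/dt = Q C_in − Q C − k V C.
This is linear with rate a = Q/V + k = 0.276955 s⁻¹.
C_ss = Q C_in/(Q + kV) = 1.65715 mol/L; C(t) = C_ss + (C₀ − C_ss) e^(−a t).
C(2.346) = 1.65715 + (-1.65715)·e^(−0.276955·2.346) = 1.65715 + (-1.65715)·0.522183 = 0.791815 mol/L.

0.7918 mol/L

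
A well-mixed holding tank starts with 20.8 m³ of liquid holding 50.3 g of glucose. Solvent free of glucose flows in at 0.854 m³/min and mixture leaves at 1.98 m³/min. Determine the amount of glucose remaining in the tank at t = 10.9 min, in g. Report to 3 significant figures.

10.5 g

Total volume: dV/dt = Q_in − Q_out = -1.1260 m³/min, so V(t) = 20.8 − 1.1260 t and V(10.9) = 8.5266 m³.
Solute balance: dm/dt = 0 − Q_out C = −Q_out m/V(t).
dm/m = −Q_out dt/(V₀ − 1.1260 t); integrating gives ln(m/m₀) = −(Q_out/(Q_in−Q_out)) ln(V/V₀).
m = m₀ (V₀/V)^(Q_out/(Q_in−Q_out)) = 50.3 × (20.8/8.5266)^(-1.7584) = 10.484 g.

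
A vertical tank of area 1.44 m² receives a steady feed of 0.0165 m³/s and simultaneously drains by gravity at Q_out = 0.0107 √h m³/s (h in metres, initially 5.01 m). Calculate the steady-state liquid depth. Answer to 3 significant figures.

Accumulation of liquid (constant cross-section A): A dh/dt = Q_in − 0.0107 √h. At steady state dh/dt = 0:
Q_in = 0.0107 √h_ss ⇒ √h_ss = 0.0165/0.0107 = 1.5421.
h_ss = 1.5421² = 2.3779 m. (Since h₀ = 5.01 m > h_ss, the level will fall toward this value.)

2.38 m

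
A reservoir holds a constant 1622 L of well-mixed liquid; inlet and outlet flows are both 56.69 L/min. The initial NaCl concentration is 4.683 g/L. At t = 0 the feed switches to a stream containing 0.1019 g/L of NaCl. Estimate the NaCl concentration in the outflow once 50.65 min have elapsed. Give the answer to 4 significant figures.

0.8820 g/L

Unsteady species balance (constant V, well mixed): V dC/dt = Q(C_in − C).
Time constant τ = V/Q = 1622/56.69 = 28.6117 min.
C approaches C_in exponentially: C(t) = C_in + (C₀ − C_in) e^(−t/τ).
C(50.65) = 0.1019 + (4.683 − 0.1019)·e^(−50.65/28.6117) = 0.1019 + (4.58110)·0.170290 = 0.882016 g/L.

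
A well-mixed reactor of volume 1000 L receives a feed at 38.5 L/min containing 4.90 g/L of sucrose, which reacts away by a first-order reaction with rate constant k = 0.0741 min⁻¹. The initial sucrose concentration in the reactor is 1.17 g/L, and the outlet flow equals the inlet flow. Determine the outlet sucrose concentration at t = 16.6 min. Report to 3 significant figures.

Species balance: V dC/dt = Q C_in − Q C − k V C.
dC/dt = (Q/V) C_in − (Q/V + k) C; effective rate a = Q/V + k = 0.038500 + 0.0741 = 0.11260 min⁻¹.
C_ss = Q C_in/(Q + kV) = 1.6754 g/L; C(t) = C_ss + (C₀ − C_ss) e^(−a t).
C(16.6) = 1.6754 + (-0.50540)·e^(−0.11260·16.6) = 1.6754 + (-0.50540)·0.15425 = 1.5974 g/L.

1.60 g/L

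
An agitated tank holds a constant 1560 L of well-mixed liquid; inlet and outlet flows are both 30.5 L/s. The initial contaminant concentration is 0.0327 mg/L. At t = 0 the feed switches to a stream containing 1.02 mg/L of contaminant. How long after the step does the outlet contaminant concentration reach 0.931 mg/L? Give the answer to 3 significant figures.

123 s

Species balance: V dC/dt = Q(C_in − C) ⇒ τ = V/Q = 51.148 s.
C(t) = C_in + (C₀ − C_in) e^(−t/τ). Set C = 0.931 and solve for t:
e^(−t/τ) = (C − C_in)/(C₀ − C_in) = (0.931 − 1.02)/(0.0327 − 1.02) = 0.090145
t = −τ ln(…) = 51.148 × 2.4063 = 123.08 s.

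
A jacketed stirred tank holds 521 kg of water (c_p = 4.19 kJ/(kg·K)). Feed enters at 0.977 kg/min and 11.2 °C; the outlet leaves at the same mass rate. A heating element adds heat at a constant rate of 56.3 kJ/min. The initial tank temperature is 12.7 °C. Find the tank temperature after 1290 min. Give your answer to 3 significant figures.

M c_p dT/dt = ṁ c_p (T_in − T) + Q̇.
τ = M/ṁ = 533.27 min; T_ss = T_in + Q̇/(ṁ c_p) = 11.2 + 56.3/(0.977·4.19) = 24.953 °C.
Solution: T(t) = T_ss + (T₀ − T_ss) e^(−t/τ).
T(1290) = 24.953 + (-12.253)·e^(−1290/533.27) = 24.953 + (-12.253)·0.089005 = 23.862 °C.

23.9 °C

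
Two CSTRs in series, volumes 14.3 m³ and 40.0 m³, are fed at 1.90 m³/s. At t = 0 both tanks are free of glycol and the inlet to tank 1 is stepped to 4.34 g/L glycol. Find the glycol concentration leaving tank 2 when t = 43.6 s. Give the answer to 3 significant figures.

3.50 g/L

Species balance on tank i: dCᵢ/dt = (Cᵢ₋₁ − Cᵢ)/τᵢ with τᵢ = Vᵢ/Q.
τ₁ = 14.3/1.90 = 7.5263 s; τ₂ = 40.0/1.90 = 21.053 s.
Tank 1: C₁ = C_in(1 − e^(−t/τ₁)). Tank 2 (τ₁ ≠ τ₂): C₂ = C_in[1 − (τ₁ e^(−t/τ₁) − τ₂ e^(−t/τ₂))/(τ₁ − τ₂)].
At t = 43.6: e^(−t/τ₁) = 0.0030488, e^(−t/τ₂) = 0.12606.
C₂ = 4.34·[1 − (7.5263·0.0030488 − 21.053·0.12606)/(-13.526)] = 4.34·0.80549 = 3.4958 g/L.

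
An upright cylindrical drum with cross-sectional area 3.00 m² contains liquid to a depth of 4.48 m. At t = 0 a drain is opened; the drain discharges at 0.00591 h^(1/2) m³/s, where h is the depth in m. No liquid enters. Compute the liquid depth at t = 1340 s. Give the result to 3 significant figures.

Accumulation of liquid (constant cross-section A): A dh/dt = −0.00591 √h.
Separate and integrate: 2(√h − √h₀) = −(0.00591/A) t.
√h = √4.48 − 0.00591·1340/(2·3.00) = 2.1166 − 1.3199 = 0.79670.
h = 0.79670² = 0.63473 m.

0.635 m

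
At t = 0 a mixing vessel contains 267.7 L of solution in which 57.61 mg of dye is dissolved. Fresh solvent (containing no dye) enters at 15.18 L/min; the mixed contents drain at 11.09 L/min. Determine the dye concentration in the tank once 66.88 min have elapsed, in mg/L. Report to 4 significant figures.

Let m(t) be the amount of dye. Volume: V(t) = V₀ + (Q_in − Q_out) t = 267.7 + 4.09000 t; V(66.88) = 541.239 L.
Species balance (pure solvent in): dm/dt = −Q_out · m/V(t).
Separate: dm/m = −Q_out dt/V(t) ⇒ ln(m/m₀) = −(Q_out/(Q_in−Q_out)) ln(V/V₀).
m = m₀ (V₀/V)^(Q_out/(Q_in−Q_out)) = 57.61 × (267.7/541.239)^(2.71149) = 8.54052 mg.
C = m/V = 8.54052/541.239 = 0.0157796 mg/L.

0.01578 mg/L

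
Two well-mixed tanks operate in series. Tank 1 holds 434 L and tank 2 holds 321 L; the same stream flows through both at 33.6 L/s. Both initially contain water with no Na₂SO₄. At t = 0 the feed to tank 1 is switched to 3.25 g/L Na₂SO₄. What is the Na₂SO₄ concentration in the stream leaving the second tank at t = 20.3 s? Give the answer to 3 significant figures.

1.76 g/L

Species balance on tank i: dCᵢ/dt = (Cᵢ₋₁ − Cᵢ)/τᵢ with τᵢ = Vᵢ/Q.
τ₁ = 434/33.6 = 12.917 s; τ₂ = 321/33.6 = 9.5536 s.
Solving the cascade with C₁(0)=C₂(0)=0 gives C₂(t) = C_in[1 − (τ₁ e^(−t/τ₁) − τ₂ e^(−t/τ₂))/(τ₁ − τ₂)].
At t = 20.3: e^(−t/τ₁) = 0.20771, e^(−t/τ₂) = 0.11945.
C₂ = 3.25·[1 − (12.917·0.20771 − 9.5536·0.11945)/(3.3631)] = 3.25·0.54157 = 1.7601 g/L.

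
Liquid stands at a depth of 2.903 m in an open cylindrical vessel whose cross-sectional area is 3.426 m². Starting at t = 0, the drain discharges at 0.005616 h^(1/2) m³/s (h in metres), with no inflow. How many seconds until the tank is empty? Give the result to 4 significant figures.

With no inflow, A dh/dt = −0.005616 √h.
Separate and integrate: 2(√h − √h₀) = −(0.005616/A) t.
Set h = 0: 2√h₀ = (0.005616/A) t_empty ⇒ t_empty = 2A√h₀/0.005616.
t_empty = 2·3.426·√2.903/0.005616 = 6.85200·1.70382/0.005616 = 2078.81 s.

2079 s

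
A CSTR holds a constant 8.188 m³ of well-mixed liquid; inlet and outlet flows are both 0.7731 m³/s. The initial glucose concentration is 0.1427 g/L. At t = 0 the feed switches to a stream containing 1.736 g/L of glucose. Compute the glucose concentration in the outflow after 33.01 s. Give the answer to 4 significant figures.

1.665 g/L

Unsteady species balance (constant V, well mixed): V dC/dt = Q(C_in − C).
Time constant τ = V/Q = 8.188/0.7731 = 10.5911 s.
This is linear first-order; C(t) = C_in + (C₀ − C_in) e^(−t/τ).
C(33.01) = 1.736 + (0.1427 − 1.736)·e^(−33.01/10.5911) = 1.736 + (-1.59330)·0.0443005 = 1.66542 g/L.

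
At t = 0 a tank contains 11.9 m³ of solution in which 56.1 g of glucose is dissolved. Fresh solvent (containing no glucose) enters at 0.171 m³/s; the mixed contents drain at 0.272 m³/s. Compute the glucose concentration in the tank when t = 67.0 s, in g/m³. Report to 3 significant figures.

1.14 g/m³

Let m(t) be the amount of glucose. Volume: V(t) = V₀ + (Q_in − Q_out) t = 11.9 − 0.10100 t; V(67.0) = 5.1330 m³.
Solute balance: dm/dt = 0 − Q_out C = −Q_out m/V(t).
Separate: dm/m = −Q_out dt/V(t) ⇒ ln(m/m₀) = −(Q_out/(Q_in−Q_out)) ln(V/V₀).
m = m₀ (V₀/V)^(Q_out/(Q_in−Q_out)) = 56.1 × (11.9/5.1330)^(-2.6931) = 5.8280 g.
C = m/V = 5.8280/5.1330 = 1.1354 g/m³.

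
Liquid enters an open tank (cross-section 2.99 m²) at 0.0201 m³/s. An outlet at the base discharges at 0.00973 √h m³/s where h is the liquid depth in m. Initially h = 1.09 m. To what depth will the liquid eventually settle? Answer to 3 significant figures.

A dh/dt = Q_in − 0.00973 √h. Steady state requires inflow = outflow:
Q_in = 0.00973 √h_ss ⇒ √h_ss = 0.0201/0.00973 = 2.0658.
h_ss = 2.0658² = 4.2674 m. (Since h₀ = 1.09 m < h_ss, the level will rise toward this value.)

4.27 m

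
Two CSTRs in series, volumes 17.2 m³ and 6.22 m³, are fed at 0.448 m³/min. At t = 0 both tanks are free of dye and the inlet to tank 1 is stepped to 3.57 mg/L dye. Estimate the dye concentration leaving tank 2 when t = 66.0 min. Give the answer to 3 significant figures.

Time constants: τᵢ = Vᵢ/Q for each well-mixed tank.
τ₁ = 17.2/0.448 = 38.393 min; τ₂ = 6.22/0.448 = 13.884 min.
Tank 1: C₁ = C_in(1 − e^(−t/τ₁)). Tank 2 (τ₁ ≠ τ₂): C₂ = C_in[1 − (τ₁ e^(−t/τ₁) − τ₂ e^(−t/τ₂))/(τ₁ − τ₂)].
At t = 66.0: e^(−t/τ₁) = 0.17923, e^(−t/τ₂) = 0.0086198.
C₂ = 3.57·[1 − (38.393·0.17923 − 13.884·0.0086198)/(24.509)] = 3.57·0.72412 = 2.5851 mg/L.

2.59 mg/L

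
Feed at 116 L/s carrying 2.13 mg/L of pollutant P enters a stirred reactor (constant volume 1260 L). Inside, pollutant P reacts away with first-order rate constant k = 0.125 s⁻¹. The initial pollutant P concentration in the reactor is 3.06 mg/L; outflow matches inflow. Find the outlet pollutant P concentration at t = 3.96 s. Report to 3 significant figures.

1.82 mg/L

Species balance: V dC/dt = Q C_in − Q C − k V C.
dC/dt = (Q/V) C_in − (Q/V + k) C; effective rate a = Q/V + k = 0.092063 + 0.125 = 0.21706 s⁻¹.
C_ss = Q C_in/(Q + kV) = 0.90340 mg/L; C(t) = C_ss + (C₀ − C_ss) e^(−a t).
C(3.96) = 0.90340 + (2.1566)·e^(−0.21706·3.96) = 0.90340 + (2.1566)·0.42334 = 1.8164 mg/L.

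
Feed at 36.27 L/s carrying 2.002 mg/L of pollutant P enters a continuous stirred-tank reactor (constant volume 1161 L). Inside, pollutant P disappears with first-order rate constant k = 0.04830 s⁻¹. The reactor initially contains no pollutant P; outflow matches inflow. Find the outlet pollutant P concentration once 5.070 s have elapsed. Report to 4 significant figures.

0.2610 mg/L

V dC/dt = Q(C_in − C) − k V C.
dC/dt = (Q/V) C_in − (Q/V + k) C; effective rate a = Q/V + k = 0.0312403 + 0.04830 = 0.0795403 s⁻¹.
C_ss = Q C_in/(Q + kV) = 0.786307 mg/L; C(t) = C_ss + (C₀ − C_ss) e^(−a t).
C(5.070) = 0.786307 + (-0.786307)·e^(−0.0795403·5.070) = 0.786307 + (-0.786307)·0.668132 = 0.260950 mg/L.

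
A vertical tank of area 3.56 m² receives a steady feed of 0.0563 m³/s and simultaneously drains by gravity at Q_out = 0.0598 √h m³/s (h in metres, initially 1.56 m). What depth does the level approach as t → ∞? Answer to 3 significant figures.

0.886 m

Level balance: A dh/dt = 0.0563 − 0.0598 √h. Setting dh/dt = 0:
Q_in = 0.0598 √h_ss ⇒ √h_ss = 0.0563/0.0598 = 0.94147.
h_ss = 0.94147² = 0.88637 m. (Since h₀ = 1.56 m > h_ss, the level will fall toward this value.)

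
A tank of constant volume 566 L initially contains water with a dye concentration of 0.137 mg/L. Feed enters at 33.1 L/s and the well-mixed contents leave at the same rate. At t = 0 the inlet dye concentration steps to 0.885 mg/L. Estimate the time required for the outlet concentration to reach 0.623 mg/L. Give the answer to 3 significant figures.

17.9 s

Species balance: V dC/dt = Q(C_in − C) ⇒ τ = V/Q = 17.100 s.
C(t) = C_in + (C₀ − C_in) e^(−t/τ). Set C = 0.623 and solve for t:
e^(−t/τ) = (C − C_in)/(C₀ − C_in) = (0.623 − 0.885)/(0.137 − 0.885) = 0.35027
t = −τ ln(…) = 17.100 × 1.0491 = 17.939 s.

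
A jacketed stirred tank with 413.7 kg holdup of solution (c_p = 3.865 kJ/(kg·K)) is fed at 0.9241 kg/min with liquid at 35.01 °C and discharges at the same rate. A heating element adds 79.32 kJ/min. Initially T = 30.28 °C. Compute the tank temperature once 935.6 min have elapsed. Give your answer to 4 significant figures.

53.89 °C

Heat balance on the well-mixed liquid: M c_p dT/dt = ṁ c_p (T_in − T) + 79.32.
τ = M/ṁ = 447.679 min; T_ss = T_in + Q̇/(ṁ c_p) = 35.01 + 79.32/(0.9241·3.865) = 57.2182 °C.
Integrating: T(t) = T_ss + (T₀ − T_ss) e^(−t/τ).
T(935.6) = 57.2182 + (-26.9382)·e^(−935.6/447.679) = 57.2182 + (-26.9382)·0.123701 = 53.8860 °C.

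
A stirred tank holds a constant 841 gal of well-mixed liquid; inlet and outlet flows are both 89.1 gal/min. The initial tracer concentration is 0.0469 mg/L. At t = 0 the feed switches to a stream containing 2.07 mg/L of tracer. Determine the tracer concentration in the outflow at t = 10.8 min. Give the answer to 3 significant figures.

Accumulation = in − out for the solute gives V dC/dt = Q(C_in − C).
Rewrite as dC/dt + C/τ = C_in/τ, τ = V/Q = 9.4388 min.
Integrating: C(t) = C_in + (C₀ − C_in) e^(−t/τ).
C(10.8) = 2.07 + (0.0469 − 2.07)·e^(−10.8/9.4388) = 2.07 + (-2.0231)·0.31848 = 1.4257 mg/L.

1.43 mg/L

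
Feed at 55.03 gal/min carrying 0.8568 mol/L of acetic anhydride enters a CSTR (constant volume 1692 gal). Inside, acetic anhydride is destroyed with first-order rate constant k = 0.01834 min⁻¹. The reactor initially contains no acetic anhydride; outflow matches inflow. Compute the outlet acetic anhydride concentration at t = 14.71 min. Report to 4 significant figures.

0.2886 mol/L

Species balance: V dC/dt = Q C_in − Q C − k V C.
dC/dt = (Q/V) C_in − (Q/V + k) C; effective rate a = Q/V + k = 0.0325236 + 0.01834 = 0.0508636 min⁻¹.
C_ss = Q C_in/(Q + kV) = 0.547862 mol/L; C(t) = C_ss + (C₀ − C_ss) e^(−a t).
C(14.71) = 0.547862 + (-0.547862)·e^(−0.0508636·14.71) = 0.547862 + (-0.547862)·0.473216 = 0.288605 mol/L.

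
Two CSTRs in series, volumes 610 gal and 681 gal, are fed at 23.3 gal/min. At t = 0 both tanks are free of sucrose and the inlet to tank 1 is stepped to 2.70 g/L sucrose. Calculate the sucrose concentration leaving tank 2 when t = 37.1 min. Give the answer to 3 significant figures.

Each tank obeys Vᵢ dCᵢ/dt = Q(Cᵢ₋₁ − Cᵢ), so τᵢ = Vᵢ/Q.
τ₁ = 610/23.3 = 26.180 min; τ₂ = 681/23.3 = 29.227 min.
Solving the cascade with C₁(0)=C₂(0)=0 gives C₂(t) = C_in[1 − (τ₁ e^(−t/τ₁) − τ₂ e^(−t/τ₂))/(τ₁ − τ₂)].
At t = 37.1: e^(−t/τ₁) = 0.24242, e^(−t/τ₂) = 0.28101.
C₂ = 2.70·[1 − (26.180·0.24242 − 29.227·0.28101)/(-3.0472)] = 2.70·0.38738 = 1.0459 g/L.

1.05 g/L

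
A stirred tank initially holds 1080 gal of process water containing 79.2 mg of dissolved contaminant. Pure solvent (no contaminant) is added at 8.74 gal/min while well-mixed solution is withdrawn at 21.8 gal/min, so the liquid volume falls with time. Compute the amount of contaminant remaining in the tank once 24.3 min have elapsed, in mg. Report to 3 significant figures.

Total volume: dV/dt = Q_in − Q_out = -13.060 gal/min, so V(t) = 1080 − 13.060 t and V(24.3) = 762.64 gal.
Solute balance: dm/dt = 0 − Q_out C = −Q_out m/V(t).
dm/m = −Q_out dt/(V₀ − 13.060 t); integrating gives ln(m/m₀) = −(Q_out/(Q_in−Q_out)) ln(V/V₀).
m = m₀ (V₀/V)^(Q_out/(Q_in−Q_out)) = 79.2 × (1080/762.64)^(-1.6692) = 44.310 mg.

44.3 mg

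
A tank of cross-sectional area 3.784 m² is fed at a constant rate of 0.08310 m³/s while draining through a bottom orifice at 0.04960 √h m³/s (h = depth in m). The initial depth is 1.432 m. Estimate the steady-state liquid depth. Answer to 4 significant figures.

2.807 m

Level balance: A dh/dt = 0.08310 − 0.04960 √h. Setting dh/dt = 0:
Q_in = 0.04960 √h_ss ⇒ √h_ss = 0.08310/0.04960 = 1.67540.
h_ss = 1.67540² = 2.80698 m. (Since h₀ = 1.432 m < h_ss, the level will rise toward this value.)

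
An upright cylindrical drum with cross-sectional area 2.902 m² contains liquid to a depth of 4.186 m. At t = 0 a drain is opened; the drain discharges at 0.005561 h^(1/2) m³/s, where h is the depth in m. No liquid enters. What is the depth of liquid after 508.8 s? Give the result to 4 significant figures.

With no inflow, A dh/dt = −0.005561 √h.
∫ h^(−1/2) dh = −(0.005561/A) ∫ dt, giving 2√h = 2√h₀ − (0.005561/A) t.
√h = √4.186 − 0.005561·508.8/(2·2.902) = 2.04597 − 0.487498 = 1.55847.
h = 1.55847² = 2.42884 m.

2.429 m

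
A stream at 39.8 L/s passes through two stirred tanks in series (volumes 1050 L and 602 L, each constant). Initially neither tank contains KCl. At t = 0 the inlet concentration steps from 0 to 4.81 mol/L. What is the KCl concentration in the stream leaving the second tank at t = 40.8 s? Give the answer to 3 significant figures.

Species balance on tank i: dCᵢ/dt = (Cᵢ₋₁ − Cᵢ)/τᵢ with τᵢ = Vᵢ/Q.
τ₁ = 1050/39.8 = 26.382 s; τ₂ = 602/39.8 = 15.126 s.
Tank 1: C₁ = C_in(1 − e^(−t/τ₁)). Tank 2 (τ₁ ≠ τ₂): C₂ = C_in[1 − (τ₁ e^(−t/τ₁) − τ₂ e^(−t/τ₂))/(τ₁ − τ₂)].
At t = 40.8: e^(−t/τ₁) = 0.21299, e^(−t/τ₂) = 0.067380.
C₂ = 4.81·[1 − (26.382·0.21299 − 15.126·0.067380)/(11.256)] = 4.81·0.59135 = 2.8444 mol/L.

2.84 mol/L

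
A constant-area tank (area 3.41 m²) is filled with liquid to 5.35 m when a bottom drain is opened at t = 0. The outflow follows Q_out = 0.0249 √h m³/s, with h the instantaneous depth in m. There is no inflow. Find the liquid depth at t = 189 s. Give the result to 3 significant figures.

2.63 m

With no inflow, A dh/dt = −0.0249 √h.
Separate and integrate: 2(√h − √h₀) = −(0.0249/A) t.
√h = √5.35 − 0.0249·189/(2·3.41) = 2.3130 − 0.69004 = 1.6230.
h = 1.6230² = 2.6340 m.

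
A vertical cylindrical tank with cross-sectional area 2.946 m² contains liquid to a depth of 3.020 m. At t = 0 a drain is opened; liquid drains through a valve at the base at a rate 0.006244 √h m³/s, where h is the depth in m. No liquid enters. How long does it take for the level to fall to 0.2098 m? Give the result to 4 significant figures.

Mass balance (ρ constant): A dh/dt = −0.006244 √h.
∫ h^(−1/2) dh = −(0.006244/A) ∫ dt, giving 2√h = 2√h₀ − (0.006244/A) t.
t = 2A(√h₀ − √h)/0.006244 = 2·2.946·(√3.020 − √0.2098)/0.006244
  = 5.89200 × (1.73781 − 0.458039) / 0.006244 = 1207.63 s.

1208 s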